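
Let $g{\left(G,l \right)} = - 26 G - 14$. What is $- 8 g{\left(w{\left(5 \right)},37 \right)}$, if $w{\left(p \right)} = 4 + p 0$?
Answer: $944$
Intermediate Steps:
$w{\left(p \right)} = 4$ ($w{\left(p \right)} = 4 + 0 = 4$)
$g{\left(G,l \right)} = -14 - 26 G$
$- 8 g{\left(w{\left(5 \right)},37 \right)} = - 8 \left(-14 - 104\right) = \left(-8\right) \left(-118\right) = 944$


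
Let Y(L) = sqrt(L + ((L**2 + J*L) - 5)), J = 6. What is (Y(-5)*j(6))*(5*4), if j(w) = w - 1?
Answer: 100*I*sqrt(15) ≈ 387.3*I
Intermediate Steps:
j(w) = -1 + w
Y(L) = sqrt(-5 + L**2 + 7*L) (Y(L) = sqrt(L + ((L**2 + 6*L) - 5)) = sqrt(L + (-5 + L**2 + 6*L)) = sqrt(-5 + L**2 + 7*L))
(Y(-5)*j(6))*(5*4) = (sqrt(-5 + (-5)**2 + 7*(-5))*(-1 + 6))*(5*4) = (sqrt(-5 + 25 - 35)*5)*20 = (sqrt(-15)*5)*20 = ((I*sqrt(15))*5)*20 = (5*I*sqrt(15))*20 = 100*I*sqrt(15)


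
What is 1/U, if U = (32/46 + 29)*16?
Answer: 23/10928 ≈ 0.0021047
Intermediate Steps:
U = 10928/23 (U = (32*(1/46) + 29)*16 = (16/23 + 29)*16 = (683/23)*16 = 10928/23 ≈ 475.13)
1/U = 1/(10928/23) = 23/10928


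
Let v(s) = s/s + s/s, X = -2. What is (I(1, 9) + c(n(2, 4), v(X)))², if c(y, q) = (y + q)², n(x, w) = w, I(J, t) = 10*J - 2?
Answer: 1936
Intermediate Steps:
I(J, t) = -2 + 10*J
v(s) = 2 (v(s) = 1 + 1 = 2)
c(y, q) = (q + y)²
(I(1, 9) + c(n(2, 4), v(X)))² = ((-2 + 10*1) + (2 + 4)²)² = ((-2 + 10) + 6²)² = (8 + 36)² = 44² = 1936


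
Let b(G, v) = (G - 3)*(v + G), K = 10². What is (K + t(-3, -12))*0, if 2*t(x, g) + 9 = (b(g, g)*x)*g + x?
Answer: 0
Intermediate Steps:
K = 100
b(G, v) = (-3 + G)*(G + v)
t(x, g) = -9/2 + x/2 + g*x*(-6*g + 2*g²)/2 (t(x, g) = -9/2 + (((g² - 3*g - 3*g + g*g)*x)*g + x)/2 = -9/2 + (((g² - 3*g - 3*g + g²)*x)*g + x)/2 = -9/2 + (((-6*g + 2*g²)*x)*g + x)/2 = -9/2 + ((x*(-6*g + 2*g²))*g + x)/2 = -9/2 + (g*x*(-6*g + 2*g²) + x)/2 = -9/2 + (x + g*x*(-6*g + 2*g²))/2 = -9/2 + (x/2 + g*x*(-6*g + 2*g²)/2) = -9/2 + x/2 + g*x*(-6*g + 2*g²)/2)
(K + t(-3, -12))*0 = (100 + (-9/2 + (½)*(-3) - 3*(-12)²*(-3 - 12)))*0 = (100 + (-9/2 - 3/2 - 3*144*(-15)))*0 = (100 + (-9/2 - 3/2 + 6480))*0 = (100 + 6474)*0 = 6574*0 = 0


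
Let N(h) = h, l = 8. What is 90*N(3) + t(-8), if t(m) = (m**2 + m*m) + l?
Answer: 406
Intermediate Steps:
t(m) = 8 + 2*m**2 (t(m) = (m**2 + m*m) + 8 = (m**2 + m**2) + 8 = 2*m**2 + 8 = 8 + 2*m**2)
90*N(3) + t(-8) = 90*3 + (8 + 2*(-8)**2) = 270 + (8 + 2*64) = 270 + (8 + 128) = 270 + 136 = 406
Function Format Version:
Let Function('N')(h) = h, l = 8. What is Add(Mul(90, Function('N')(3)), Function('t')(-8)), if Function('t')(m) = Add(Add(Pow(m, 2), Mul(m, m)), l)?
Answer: 406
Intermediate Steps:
Function('t')(m) = Add(8, Mul(2, Pow(m, 2))) (Function('t')(m) = Add(Add(Pow(m, 2), Mul(m, m)), 8) = Add(Add(Pow(m, 2), Pow(m, 2)), 8) = Add(Mul(2, Pow(m, 2)), 8) = Add(8, Mul(2, Pow(m, 2))))
Add(Mul(90, Function('N')(3)), Function('t')(-8)) = Add(Mul(90, 3), Add(8, Mul(2, Pow(-8, 2)))) = Add(270, Add(8, Mul(2, 64))) = Add(270, Add(8, 128)) = Add(270, 136) = 406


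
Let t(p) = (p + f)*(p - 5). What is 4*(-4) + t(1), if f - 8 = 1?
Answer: -56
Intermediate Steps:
f = 9 (f = 8 + 1 = 9)
t(p) = (-5 + p)*(9 + p) (t(p) = (p + 9)*(p - 5) = (9 + p)*(-5 + p) = (-5 + p)*(9 + p))
4*(-4) + t(1) = 4*(-4) + (-45 + 1² + 4*1) = -16 + (-45 + 1 + 4) = -16 - 40 = -56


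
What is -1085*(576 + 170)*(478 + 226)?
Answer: -569824640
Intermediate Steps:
-1085*(576 + 170)*(478 + 226) = -809410*704 = -1085*525184 = -569824640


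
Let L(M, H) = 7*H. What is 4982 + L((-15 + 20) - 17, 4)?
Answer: 5010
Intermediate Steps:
4982 + L((-15 + 20) - 17, 4) = 4982 + 7*4 = 4982 + 28 = 5010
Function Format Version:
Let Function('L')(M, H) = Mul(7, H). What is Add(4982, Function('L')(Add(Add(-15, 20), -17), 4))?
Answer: 5010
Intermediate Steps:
Add(4982, Function('L')(Add(Add(-15, 20), -17), 4)) = Add(4982, Mul(7, 4)) = Add(4982, 28) = 5010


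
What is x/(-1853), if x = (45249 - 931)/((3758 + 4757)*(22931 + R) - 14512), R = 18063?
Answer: -22159/323394267247 ≈ -6.8520e-8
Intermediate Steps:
x = 22159/174524699 (x = (45249 - 931)/((3758 + 4757)*(22931 + 18063) - 14512) = 44318/(8515*40994 - 14512) = 44318/(349063910 - 14512) = 44318/349049398 = 44318*(1/349049398) = 22159/174524699 ≈ 0.00012697)
x/(-1853) = (22159/174524699)/(-1853) = (22159/174524699)*(-1/1853) = -22159/323394267247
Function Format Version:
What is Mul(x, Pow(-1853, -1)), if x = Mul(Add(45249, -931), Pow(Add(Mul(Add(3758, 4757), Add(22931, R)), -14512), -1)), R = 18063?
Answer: Rational(-22159, 323394267247) ≈ -6.8520e-8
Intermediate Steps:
x = Rational(22159, 174524699) (x = Mul(Add(45249, -931), Pow(Add(Mul(Add(3758, 4757), Add(22931, 18063)), -14512), -1)) = Mul(44318, Pow(Add(Mul(8515, 40994), -14512), -1)) = Mul(44318, Pow(Add(349063910, -14512), -1)) = Mul(44318, Pow(349049398, -1)) = Mul(44318, Rational(1, 349049398)) = Rational(22159, 174524699) ≈ 0.00012697)
Mul(x, Pow(-1853, -1)) = Mul(Rational(22159, 174524699), Pow(-1853, -1)) = Mul(Rational(22159, 174524699), Rational(-1, 1853)) = Rational(-22159, 323394267247)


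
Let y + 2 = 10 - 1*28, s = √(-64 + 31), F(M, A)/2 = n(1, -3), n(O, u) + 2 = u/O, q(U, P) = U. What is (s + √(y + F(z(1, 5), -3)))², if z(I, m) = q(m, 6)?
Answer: -63 - 6*√110 ≈ -125.93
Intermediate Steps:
z(I, m) = m
n(O, u) = -2 + u/O
F(M, A) = -10 (F(M, A) = 2*(-2 - 3/1) = 2*(-2 - 3*1) = 2*(-2 - 3) = 2*(-5) = -10)
s = I*√33 (s = √(-33) = I*√33 ≈ 5.7446*I)
y = -20 (y = -2 + (10 - 1*28) = -2 + (10 - 28) = -2 - 18 = -20)
(s + √(y + F(z(1, 5), -3)))² = (I*√33 + √(-20 - 10))² = (I*√33 + √(-30))² = (I*√33 + I*√30)² = (I*√30 + I*√33)²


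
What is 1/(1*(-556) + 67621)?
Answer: 1/67065 ≈ 1.4911e-5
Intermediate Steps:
1/(1*(-556) + 67621) = 1/(-556 + 67621) = 1/67065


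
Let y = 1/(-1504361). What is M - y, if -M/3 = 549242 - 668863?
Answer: 539859501544/1504361 ≈ 3.5886e+5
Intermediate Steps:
y = -1/1504361 ≈ -6.6473e-7
M = 358863 (M = -3*(549242 - 668863) = -3*(-119621) = 358863)
M - y = 358863 - 1*(-1/1504361) = 358863 + 1/1504361 = 539859501544/1504361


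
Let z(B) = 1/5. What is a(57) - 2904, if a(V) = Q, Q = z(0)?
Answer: -14519/5 ≈ -2903.8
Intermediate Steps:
z(B) = ⅕
Q = ⅕ ≈ 0.20000
a(V) = ⅕
a(57) - 2904 = ⅕ - 2904 = -14519/5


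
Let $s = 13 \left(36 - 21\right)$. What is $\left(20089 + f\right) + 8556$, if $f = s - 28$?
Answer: $28812$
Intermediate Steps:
$s = 195$ ($s = 13 \cdot 15 = 195$)
$f = 167$ ($f = 195 - 28 = 167$)
$\left(20089 + f\right) + 8556 = \left(20089 + 167\right) + 8556 = 20256 + 8556 = 28812$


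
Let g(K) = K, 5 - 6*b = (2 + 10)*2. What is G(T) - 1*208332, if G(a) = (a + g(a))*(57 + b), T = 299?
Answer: -528419/3 ≈ -1.7614e+5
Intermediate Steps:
b = -19/6 (b = ⅚ - (2 + 10)*2/6 = ⅚ - 2*2 = ⅚ - ⅙*24 = ⅚ - 4 = -19/6 ≈ -3.1667)
G(a) = 323*a/3 (G(a) = (a + a)*(57 - 19/6) = (2*a)*(323/6) = 323*a/3)
G(T) - 1*208332 = (323/3)*299 - 1*208332 = 96577/3 - 208332 = -528419/3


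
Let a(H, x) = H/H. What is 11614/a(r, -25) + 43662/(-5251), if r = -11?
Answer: 60941452/5251 ≈ 11606.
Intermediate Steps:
a(H, x) = 1
11614/a(r, -25) + 43662/(-5251) = 11614/1 + 43662/(-5251) = 11614*1 + 43662*(-1/5251) = 11614 - 43662/5251 = 60941452/5251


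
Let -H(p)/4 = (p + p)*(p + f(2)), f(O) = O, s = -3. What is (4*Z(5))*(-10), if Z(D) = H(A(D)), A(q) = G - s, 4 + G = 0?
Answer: -320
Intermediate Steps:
G = -4 (G = -4 + 0 = -4)
A(q) = -1 (A(q) = -4 - 1*(-3) = -4 + 3 = -1)
H(p) = -8*p*(2 + p) (H(p) = -4*(p + p)*(p + 2) = -4*2*p*(2 + p) = -8*p*(2 + p))
Z(D) = 8 (Z(D) = -8*(-1)*(2 - 1) = -8*(-1)*1 = 8)
(4*Z(5))*(-10) = (4*8)*(-10) = 32*(-10) = -320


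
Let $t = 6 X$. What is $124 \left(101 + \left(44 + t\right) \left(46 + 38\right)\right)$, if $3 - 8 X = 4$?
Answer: $463016$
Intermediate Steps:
$X = - \frac{1}{8}$ ($X = \frac{3}{8} - \frac{1}{2} = - \frac{1}{8} \approx -0.125$)
$t = - \frac{3}{4}$ ($t = 6 \left(- \frac{1}{8}\right) = - \frac{3}{4} \approx -0.75$)
$124 \left(101 + \left(44 + t\right) \left(46 + 38\right)\right) = 124 \left(101 + \left(44 - \frac{3}{4}\right) \left(46 + 38\right)\right) = 124 \left(101 + \frac{173}{4} \cdot 84\right) = 124 \left(101 + 3633\right) = 124 \cdot 3734 = 463016$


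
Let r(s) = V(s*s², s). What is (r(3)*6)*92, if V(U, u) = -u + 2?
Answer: -552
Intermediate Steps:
V(U, u) = 2 - u
r(s) = 2 - s
(r(3)*6)*92 = ((2 - 1*3)*6)*92 = ((2 - 3)*6)*92 = -1*6*92 = -6*92 = -552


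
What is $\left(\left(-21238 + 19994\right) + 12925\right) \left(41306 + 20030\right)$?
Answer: $716465816$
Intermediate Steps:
$\left(\left(-21238 + 19994\right) + 12925\right) \left(41306 + 20030\right) = \left(-1244 + 12925\right) 61336 = 11681 \cdot 61336 = 716465816$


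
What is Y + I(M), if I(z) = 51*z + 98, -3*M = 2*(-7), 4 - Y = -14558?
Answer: 14898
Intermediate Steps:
Y = 14562 (Y = 4 - 1*(-14558) = 4 + 14558 = 14562)
M = 14/3 (M = -2*(-7)/3 = -1/3*(-14) = 14/3 ≈ 4.6667)
I(z) = 98 + 51*z
Y + I(M) = 14562 + (98 + 51*(14/3)) = 14562 + (98 + 238) = 14562 + 336 = 14898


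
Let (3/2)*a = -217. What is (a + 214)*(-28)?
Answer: -5824/3 ≈ -1941.3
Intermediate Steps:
a = -434/3 (a = (⅔)*(-217) = -434/3 ≈ -144.67)
(a + 214)*(-28) = (-434/3 + 214)*(-28) = (208/3)*(-28) = -5824/3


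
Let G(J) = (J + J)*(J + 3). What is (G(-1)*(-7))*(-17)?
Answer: -476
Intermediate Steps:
G(J) = 2*J*(3 + J) (G(J) = (2*J)*(3 + J) = 2*J*(3 + J))
(G(-1)*(-7))*(-17) = ((2*(-1)*(3 - 1))*(-7))*(-17) = ((2*(-1)*2)*(-7))*(-17) = -4*(-7)*(-17) = 28*(-17) = -476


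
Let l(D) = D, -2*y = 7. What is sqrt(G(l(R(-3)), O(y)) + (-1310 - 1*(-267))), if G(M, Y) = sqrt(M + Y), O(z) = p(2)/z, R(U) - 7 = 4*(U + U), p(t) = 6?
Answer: sqrt(-51107 + 7*I*sqrt(917))/7 ≈ 0.066975 + 32.296*I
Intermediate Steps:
R(U) = 7 + 8*U (R(U) = 7 + 4*(U + U) = 7 + 4*(2*U) = 7 + 8*U)
y = -7/2 (y = -1/2*7 = -7/2 ≈ -3.5000)
O(z) = 6/z
sqrt(G(l(R(-3)), O(y)) + (-1310 - 1*(-267))) = sqrt(sqrt((7 + 8*(-3)) + 6/(-7/2)) + (-1310 - 1*(-267))) = sqrt(sqrt((7 - 24) + 6*(-2/7)) + (-1310 + 267)) = sqrt(sqrt(-17 - 12/7) - 1043) = sqrt(sqrt(-131/7) - 1043) = sqrt(I*sqrt(917)/7 - 1043) = sqrt(-1043 + I*sqrt(917)/7)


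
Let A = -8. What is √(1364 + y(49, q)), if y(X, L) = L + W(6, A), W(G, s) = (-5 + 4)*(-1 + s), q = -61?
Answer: 4*√82 ≈ 36.222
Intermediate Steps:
W(G, s) = 1 - s (W(G, s) = -(-1 + s) = 1 - s)
y(X, L) = 9 + L (y(X, L) = L + (1 - 1*(-8)) = L + (1 + 8) = L + 9 = 9 + L)
√(1364 + y(49, q)) = √(1364 + (9 - 61)) = √(1364 - 52) = √1312 = 4*√82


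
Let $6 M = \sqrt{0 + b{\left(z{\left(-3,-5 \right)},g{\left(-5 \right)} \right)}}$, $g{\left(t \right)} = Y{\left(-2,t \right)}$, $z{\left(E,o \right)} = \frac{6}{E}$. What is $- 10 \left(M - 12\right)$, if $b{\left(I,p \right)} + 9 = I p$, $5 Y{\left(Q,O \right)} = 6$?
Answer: $120 - \frac{i \sqrt{285}}{3} \approx 120.0 - 5.6273 i$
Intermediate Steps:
$Y{\left(Q,O \right)} = \frac{6}{5}$ ($Y{\left(Q,O \right)} = \frac{1}{5} \cdot 6 = \frac{6}{5}$)
$g{\left(t \right)} = \frac{6}{5}$
$b{\left(I,p \right)} = -9 + I p$
$M = \frac{i \sqrt{285}}{30}$ ($M = \frac{\sqrt{0 - \left(9 - \frac{6}{-3} \cdot \frac{6}{5}\right)}}{6} = \frac{\sqrt{0 - \left(9 - 6 \left(- \frac{1}{3}\right) \frac{6}{5}\right)}}{6} = \frac{\sqrt{0 - \frac{57}{5}}}{6} = \frac{\sqrt{- \frac{57}{5}}}{6} = \frac{\frac{1}{5} i \sqrt{285}}{6} = \frac{i \sqrt{285}}{30} \approx 0.56273 i$)
$- 10 \left(M - 12\right) = - 10 \left(\frac{i \sqrt{285}}{30} - 12\right) = - 10 \left(-12 + \frac{i \sqrt{285}}{30}\right) = 120 - \frac{i \sqrt{285}}{3}$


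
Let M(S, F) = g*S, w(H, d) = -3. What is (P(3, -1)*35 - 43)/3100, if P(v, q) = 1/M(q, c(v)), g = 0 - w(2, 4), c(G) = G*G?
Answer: -41/2325 ≈ -0.017634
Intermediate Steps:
c(G) = G²
g = 3 (g = 0 - 1*(-3) = 0 + 3 = 3)
M(S, F) = 3*S
P(v, q) = 1/(3*q)
(P(3, -1)*35 - 43)/3100 = (((⅓)/(-1))*35 - 43)/3100 = (((⅓)*(-1))*35 - 43)*(1/3100) = (-⅓*35 - 43)*(1/3100) = (-35/3 - 43)*(1/3100) = -164/3*1/3100 = -41/2325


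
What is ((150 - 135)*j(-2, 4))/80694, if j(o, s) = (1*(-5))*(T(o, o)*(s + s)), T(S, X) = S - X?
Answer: 0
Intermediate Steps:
j(o, s) = 0 (j(o, s) = (1*(-5))*((o - o)*(s + s)) = -0*2*s = -5*0 = 0)
((150 - 135)*j(-2, 4))/80694 = ((150 - 135)*0)/80694 = (15*0)*(1/80694) = 0*(1/80694) = 0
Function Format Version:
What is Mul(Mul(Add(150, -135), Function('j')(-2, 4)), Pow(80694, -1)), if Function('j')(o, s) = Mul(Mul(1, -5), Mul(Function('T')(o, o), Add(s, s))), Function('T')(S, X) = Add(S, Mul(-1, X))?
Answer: 0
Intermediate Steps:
Function('j')(o, s) = 0 (Function('j')(o, s) = Mul(Mul(1, -5), Mul(Add(o, Mul(-1, o)), Add(s, s))) = Mul(-5, Mul(0, Mul(2, s))) = Mul(-5, 0) = 0)
Mul(Mul(Add(150, -135), Function('j')(-2, 4)), Pow(80694, -1)) = Mul(Mul(Add(150, -135), 0), Pow(80694, -1)) = Mul(Mul(15, 0), Rational(1, 80694)) = Mul(0, Rational(1, 80694)) = 0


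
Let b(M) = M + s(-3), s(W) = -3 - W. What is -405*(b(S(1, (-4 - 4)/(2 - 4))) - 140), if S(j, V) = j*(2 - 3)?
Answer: 57105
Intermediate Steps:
S(j, V) = -j (S(j, V) = j*(-1) = -j)
b(M) = M (b(M) = M + (-3 - 1*(-3)) = M + (-3 + 3) = M + 0 = M)
-405*(b(S(1, (-4 - 4)/(2 - 4))) - 140) = -405*(-1*1 - 140) = -405*(-1 - 140) = -405*(-141) = 57105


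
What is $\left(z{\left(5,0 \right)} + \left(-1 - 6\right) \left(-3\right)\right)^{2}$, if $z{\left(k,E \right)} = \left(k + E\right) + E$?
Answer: $676$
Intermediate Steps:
$z{\left(k,E \right)} = k + 2 E$ ($z{\left(k,E \right)} = \left(E + k\right) + E = k + 2 E$)
$\left(z{\left(5,0 \right)} + \left(-1 - 6\right) \left(-3\right)\right)^{2} = \left(\left(5 + 2 \cdot 0\right) + \left(-1 - 6\right) \left(-3\right)\right)^{2} = \left(\left(5 + 0\right) - -21\right)^{2} = \left(5 + 21\right)^{2} = 26^{2} = 676$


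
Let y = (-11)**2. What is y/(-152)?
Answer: -121/152 ≈ -0.79605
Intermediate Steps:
y = 121
y/(-152) = 121/(-152) = 121*(-1/152) = -121/152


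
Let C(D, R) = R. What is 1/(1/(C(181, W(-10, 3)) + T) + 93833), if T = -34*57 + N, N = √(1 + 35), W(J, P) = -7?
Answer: 1939/181942186 ≈ 1.0657e-5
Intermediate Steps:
N = 6 (N = √36 = 6)
T = -1932 (T = -34*57 + 6 = -1938 + 6 = -1932)
1/(1/(C(181, W(-10, 3)) + T) + 93833) = 1/(1/(-7 - 1932) + 93833) = 1/(1/(-1939) + 93833) = 1/(-1/1939 + 93833) = 1/(181942186/1939) = 1939/181942186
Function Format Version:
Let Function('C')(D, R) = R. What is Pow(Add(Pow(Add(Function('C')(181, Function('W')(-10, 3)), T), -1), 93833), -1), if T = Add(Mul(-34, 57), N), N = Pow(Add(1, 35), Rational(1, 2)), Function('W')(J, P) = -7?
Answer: Rational(1939, 181942186) ≈ 1.0657e-5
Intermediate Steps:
N = 6 (N = Pow(36, Rational(1, 2)) = 6)
T = -1932 (T = Add(Mul(-34, 57), 6) = Add(-1938, 6) = -1932)
Pow(Add(Pow(Add(Function('C')(181, Function('W')(-10, 3)), T), -1), 93833), -1) = Pow(Add(Pow(Add(-7, -1932), -1), 93833), -1) = Pow(Add(Pow(-1939, -1), 93833), -1) = Pow(Add(Rational(-1, 1939), 93833), -1) = Pow(Rational(181942186, 1939), -1) = Rational(1939, 181942186)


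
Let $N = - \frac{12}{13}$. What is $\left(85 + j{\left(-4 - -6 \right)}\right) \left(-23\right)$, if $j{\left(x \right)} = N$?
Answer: $- \frac{25139}{13} \approx -1933.8$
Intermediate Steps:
$N = - \frac{12}{13}$ ($N = \left(-12\right) \frac{1}{13} = - \frac{12}{13} \approx -0.92308$)
$j{\left(x \right)} = - \frac{12}{13}$
$\left(85 + j{\left(-4 - -6 \right)}\right) \left(-23\right) = \left(85 - \frac{12}{13}\right) \left(-23\right) = \frac{1093}{13} \left(-23\right) = - \frac{25139}{13}$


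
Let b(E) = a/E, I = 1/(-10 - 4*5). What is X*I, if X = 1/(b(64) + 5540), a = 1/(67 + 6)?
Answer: -2336/388243215 ≈ -6.0168e-6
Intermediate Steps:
a = 1/73 ≈ 0.013699
I = -1/30 (I = 1/(-10 - 20) = 1/(-30) = -1/30 ≈ -0.033333)
b(E) = 1/(73*E)
X = 4672/25882881 (X = 1/((1/73)/64 + 5540) = 1/((1/73)*(1/64) + 5540) = 1/(1/4672 + 5540) = 1/(25882881/4672) = 4672/25882881 ≈ 0.00018051)
X*I = (4672/25882881)*(-1/30) = -2336/388243215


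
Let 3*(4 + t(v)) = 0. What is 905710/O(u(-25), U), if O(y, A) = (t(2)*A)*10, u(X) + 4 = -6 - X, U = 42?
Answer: -90571/168 ≈ -539.11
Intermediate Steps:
u(X) = -10 - X (u(X) = -4 + (-6 - X) = -10 - X)
t(v) = -4 (t(v) = -4 + (⅓)*0 = -4 + 0 = -4)
O(y, A) = -40*A (O(y, A) = -4*A*10 = -40*A)
905710/O(u(-25), U) = 905710/((-40*42)) = 905710/(-1680) = 905710*(-1/1680) = -90571/168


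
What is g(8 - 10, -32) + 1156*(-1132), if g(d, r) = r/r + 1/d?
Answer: -2617183/2 ≈ -1.3086e+6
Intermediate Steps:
g(d, r) = 1 + 1/d
g(8 - 10, -32) + 1156*(-1132) = (1 + (8 - 10))/(8 - 10) + 1156*(-1132) = (1 - 2)/(-2) - 1308592 = -½*(-1) - 1308592 = ½ - 1308592 = -2617183/2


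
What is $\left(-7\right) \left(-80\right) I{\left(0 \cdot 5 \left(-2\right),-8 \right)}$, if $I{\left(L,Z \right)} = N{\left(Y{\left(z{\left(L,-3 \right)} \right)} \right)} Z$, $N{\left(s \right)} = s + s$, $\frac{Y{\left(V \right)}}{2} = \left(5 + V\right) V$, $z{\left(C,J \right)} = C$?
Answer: $0$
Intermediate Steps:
$Y{\left(V \right)} = 2 V \left(5 + V\right)$ ($Y{\left(V \right)} = 2 \left(5 + V\right) V = 2 V \left(5 + V\right)$)
$N{\left(s \right)} = 2 s$
$I{\left(L,Z \right)} = 4 L Z \left(5 + L\right)$ ($I{\left(L,Z \right)} = 2 \cdot 2 L \left(5 + L\right) Z = 4 L \left(5 + L\right) Z = 4 L Z \left(5 + L\right)$)
$\left(-7\right) \left(-80\right) I{\left(0 \cdot 5 \left(-2\right),-8 \right)} = \left(-7\right) \left(-80\right) 4 \cdot 0 \cdot 5 \left(-2\right) \left(-8\right) \left(5 + 0 \cdot 5 \left(-2\right)\right) = 560 \cdot 4 \cdot 0 \left(-2\right) \left(-8\right) \left(5 + 0 \left(-2\right)\right) = 560 \cdot 4 \cdot 0 \left(-8\right) \left(5 + 0\right) = 560 \cdot 4 \cdot 0 \left(-8\right) 5 = 560 \cdot 0 = 0$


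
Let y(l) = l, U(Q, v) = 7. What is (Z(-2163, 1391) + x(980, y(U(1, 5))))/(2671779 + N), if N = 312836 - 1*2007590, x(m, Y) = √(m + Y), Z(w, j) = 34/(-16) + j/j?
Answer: -3/2605400 + √987/977025 ≈ 3.1004e-5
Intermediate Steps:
Z(w, j) = -9/8 (Z(w, j) = 34*(-1/16) + 1 = -17/8 + 1 = -9/8)
x(m, Y) = √(Y + m)
N = -1694754 (N = 312836 - 2007590 = -1694754)
(Z(-2163, 1391) + x(980, y(U(1, 5))))/(2671779 + N) = (-9/8 + √(7 + 980))/(2671779 - 1694754) = (-9/8 + √987)/977025 = (-9/8 + √987)*(1/977025) = -3/2605400 + √987/977025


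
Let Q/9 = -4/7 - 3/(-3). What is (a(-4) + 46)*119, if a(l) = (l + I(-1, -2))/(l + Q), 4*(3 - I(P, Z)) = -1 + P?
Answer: 11781/2 ≈ 5890.5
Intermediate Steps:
I(P, Z) = 13/4 - P/4 (I(P, Z) = 3 - (-1 + P)/4 = 3 + (¼ - P/4) = 13/4 - P/4)
Q = 27/7 (Q = 9*(-4/7 - 3/(-3)) = 9*(-4*⅐ - 3*(-⅓)) = 9*(-4/7 + 1) = 9*(3/7) = 27/7 ≈ 3.8571)
a(l) = (7/2 + l)/(27/7 + l) (a(l) = (l + (13/4 - ¼*(-1)))/(l + 27/7) = (l + (13/4 + ¼))/(27/7 + l) = (l + 7/2)/(27/7 + l) = (7/2 + l)/(27/7 + l))
(a(-4) + 46)*119 = (7*(7 + 2*(-4))/(2*(27 + 7*(-4))) + 46)*119 = (7*(7 - 8)/(2*(27 - 28)) + 46)*119 = ((7/2)*(-1)/(-1) + 46)*119 = ((7/2)*(-1)*(-1) + 46)*119 = (7/2 + 46)*119 = (99/2)*119 = 11781/2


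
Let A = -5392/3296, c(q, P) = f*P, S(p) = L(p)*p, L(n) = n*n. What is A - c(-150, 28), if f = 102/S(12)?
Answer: -24389/7416 ≈ -3.2887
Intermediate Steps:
L(n) = n²
S(p) = p³ (S(p) = p²*p = p³)
f = 17/288 (f = 102/(12³) = 102/1728 = 102*(1/1728) = 17/288 ≈ 0.059028)
c(q, P) = 17*P/288
A = -337/206 (A = -5392*1/3296 = -337/206 ≈ -1.6359)
A - c(-150, 28) = -337/206 - 17*28/288 = -337/206 - 1*119/72 = -337/206 - 119/72 = -24389/7416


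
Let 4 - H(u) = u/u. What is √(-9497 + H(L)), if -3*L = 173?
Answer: I*√9494 ≈ 97.437*I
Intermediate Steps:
L = -173/3 (L = -⅓*173 = -173/3 ≈ -57.667)
H(u) = 3 (H(u) = 4 - u/u = 4 - 1*1 = 4 - 1 = 3)
√(-9497 + H(L)) = √(-9497 + 3) = √(-9494) = I*√9494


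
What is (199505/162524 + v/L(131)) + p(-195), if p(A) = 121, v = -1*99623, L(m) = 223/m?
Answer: -2116607952505/36242852 ≈ -58401.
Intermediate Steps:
v = -99623
(199505/162524 + v/L(131)) + p(-195) = (199505/162524 - 99623/(223/131)) + 121 = (199505*(1/162524) - 99623/(223*(1/131))) + 121 = (199505/162524 - 99623/223/131) + 121 = (199505/162524 - 99623*131/223) + 121 = (199505/162524 - 13050613/223) + 121 = -2120993337597/36242852 + 121 = -2116607952505/36242852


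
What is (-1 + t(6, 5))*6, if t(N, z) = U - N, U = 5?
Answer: -12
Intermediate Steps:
t(N, z) = 5 - N
(-1 + t(6, 5))*6 = (-1 + (5 - 1*6))*6 = (-1 + (5 - 6))*6 = (-1 - 1)*6 = -2*6 = -12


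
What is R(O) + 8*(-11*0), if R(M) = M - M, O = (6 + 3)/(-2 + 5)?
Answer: 0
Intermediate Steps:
O = 3 (O = 9/3 = 9*(⅓) = 3)
R(M) = 0
R(O) + 8*(-11*0) = 0 + 8*(-11*0) = 0 + 8*0 = 0 + 0 = 0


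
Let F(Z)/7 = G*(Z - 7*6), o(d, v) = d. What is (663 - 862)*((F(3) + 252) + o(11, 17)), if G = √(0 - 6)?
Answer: -52337 + 54327*I*√6 ≈ -52337.0 + 1.3307e+5*I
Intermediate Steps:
G = I*√6 (G = √(-6) = I*√6 ≈ 2.4495*I)
F(Z) = 7*I*√6*(-42 + Z) (F(Z) = 7*((I*√6)*(Z - 7*6)) = 7*((I*√6)*(Z - 42)) = 7*((I*√6)*(-42 + Z)) = 7*(I*√6*(-42 + Z)) = 7*I*√6*(-42 + Z))
(663 - 862)*((F(3) + 252) + o(11, 17)) = (663 - 862)*((7*I*√6*(-42 + 3) + 252) + 11) = -199*((7*I*√6*(-39) + 252) + 11) = -199*((-273*I*√6 + 252) + 11) = -199*((252 - 273*I*√6) + 11) = -199*(263 - 273*I*√6) = -52337 + 54327*I*√6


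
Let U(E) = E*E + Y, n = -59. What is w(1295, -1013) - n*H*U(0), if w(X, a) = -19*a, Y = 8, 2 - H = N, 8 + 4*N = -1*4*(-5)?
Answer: 18775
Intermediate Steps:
N = 3 (N = -2 + (-1*4*(-5))/4 = -2 + (-4*(-5))/4 = -2 + (¼)*20 = -2 + 5 = 3)
H = -1 (H = 2 - 1*3 = 2 - 3 = -1)
U(E) = 8 + E² (U(E) = E*E + 8 = E² + 8 = 8 + E²)
w(1295, -1013) - n*H*U(0) = -19*(-1013) - (-59*(-1))*(8 + 0²) = 19247 - 59*(8 + 0) = 19247 - 59*8 = 19247 - 1*472 = 19247 - 472 = 18775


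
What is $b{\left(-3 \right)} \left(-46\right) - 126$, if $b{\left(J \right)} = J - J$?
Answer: $-126$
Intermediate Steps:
$b{\left(J \right)} = 0$
$b{\left(-3 \right)} \left(-46\right) - 126 = 0 \left(-46\right) - 126 = 0 - 126 = -126$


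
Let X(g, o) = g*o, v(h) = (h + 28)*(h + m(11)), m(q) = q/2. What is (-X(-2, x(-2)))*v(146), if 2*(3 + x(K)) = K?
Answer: -210888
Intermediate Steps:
m(q) = q/2 (m(q) = q*(½) = q/2)
x(K) = -3 + K/2
v(h) = (28 + h)*(11/2 + h) (v(h) = (h + 28)*(h + (½)*11) = (28 + h)*(h + 11/2) = (28 + h)*(11/2 + h))
(-X(-2, x(-2)))*v(146) = (-(-2)*(-3 + (½)*(-2)))*(154 + 146² + (67/2)*146) = (-(-2)*(-3 - 1))*(154 + 21316 + 4891) = -(-2)*(-4)*26361 = -1*8*26361 = -8*26361 = -210888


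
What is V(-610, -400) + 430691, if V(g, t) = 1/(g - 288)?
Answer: 386760517/898 ≈ 4.3069e+5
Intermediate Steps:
V(g, t) = 1/(-288 + g)
V(-610, -400) + 430691 = 1/(-288 - 610) + 430691 = 1/(-898) + 430691 = -1/898 + 430691 = 386760517/898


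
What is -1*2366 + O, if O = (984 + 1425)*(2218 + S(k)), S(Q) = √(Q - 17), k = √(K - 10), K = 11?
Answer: 5340796 + 9636*I ≈ 5.3408e+6 + 9636.0*I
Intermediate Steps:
k = 1 (k = √(11 - 10) = √1 = 1)
S(Q) = √(-17 + Q)
O = 5343162 + 9636*I (O = (984 + 1425)*(2218 + √(-17 + 1)) = 2409*(2218 + √(-16)) = 2409*(2218 + 4*I) = 5343162 + 9636*I ≈ 5.3432e+6 + 9636.0*I)
-1*2366 + O = -1*2366 + (5343162 + 9636*I) = -2366 + (5343162 + 9636*I) = 5340796 + 9636*I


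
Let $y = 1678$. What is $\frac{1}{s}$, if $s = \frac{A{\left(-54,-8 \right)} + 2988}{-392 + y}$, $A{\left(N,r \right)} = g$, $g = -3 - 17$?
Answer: $\frac{643}{1484} \approx 0.43329$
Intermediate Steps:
$g = -20$ ($g = -3 - 17 = -20$)
$A{\left(N,r \right)} = -20$
$s = \frac{1484}{643}$ ($s = \frac{-20 + 2988}{-392 + 1678} = \frac{2968}{1286} = 2968 \cdot \frac{1}{1286} = \frac{1484}{643} \approx 2.3079$)
$\frac{1}{s} = \frac{1}{\frac{1484}{643}} = \frac{643}{1484}$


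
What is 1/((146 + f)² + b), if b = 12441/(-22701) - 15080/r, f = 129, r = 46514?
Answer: 13537363/1023751269032 ≈ 1.3223e-5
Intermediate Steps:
b = -11807843/13537363 (b = 12441/(-22701) - 15080/46514 = 12441*(-1/22701) - 15080*1/46514 = -4147/7567 - 580/1789 = -11807843/13537363 ≈ -0.87224)
1/((146 + f)² + b) = 1/((146 + 129)² - 11807843/13537363) = 1/(275² - 11807843/13537363) = 1/(75625 - 11807843/13537363) = 1/(1023751269032/13537363) = 13537363/1023751269032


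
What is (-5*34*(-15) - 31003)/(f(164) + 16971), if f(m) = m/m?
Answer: -28453/16972 ≈ -1.6765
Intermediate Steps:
f(m) = 1
(-5*34*(-15) - 31003)/(f(164) + 16971) = (-5*34*(-15) - 31003)/(1 + 16971) = (-170*(-15) - 31003)/16972 = (2550 - 31003)*(1/16972) = -28453*1/16972 = -28453/16972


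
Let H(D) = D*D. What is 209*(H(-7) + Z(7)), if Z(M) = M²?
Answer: 20482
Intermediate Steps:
H(D) = D²
209*(H(-7) + Z(7)) = 209*((-7)² + 7²) = 209*(49 + 49) = 209*98 = 20482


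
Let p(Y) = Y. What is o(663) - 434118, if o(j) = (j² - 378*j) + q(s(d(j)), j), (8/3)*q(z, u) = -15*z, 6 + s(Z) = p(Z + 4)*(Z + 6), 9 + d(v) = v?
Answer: -10751817/4 ≈ -2.6880e+6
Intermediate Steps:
d(v) = -9 + v
s(Z) = -6 + (4 + Z)*(6 + Z) (s(Z) = -6 + (Z + 4)*(Z + 6) = -6 + (4 + Z)*(6 + Z))
q(z, u) = -45*z/8 (q(z, u) = 3*(-15*z)/8 = -45*z/8)
o(j) = 405 + j² - 1737*j/4 - 45*(-9 + j)²/8 (o(j) = (j² - 378*j) - 45*(18 + (-9 + j)² + 10*(-9 + j))/8 = (j² - 378*j) - 45*(18 + (-9 + j)² + (-90 + 10*j))/8 = (j² - 378*j) - 45*(-72 + (-9 + j)² + 10*j)/8 = (j² - 378*j) + (405 - 225*j/4 - 45*(-9 + j)²/8) = 405 + j² - 1737*j/4 - 45*(-9 + j)²/8)
o(663) - 434118 = (-405/8 - 333*663 - 37/8*663²) - 434118 = (-405/8 - 220779 - 37/8*439569) - 434118 = (-405/8 - 220779 - 16264053/8) - 434118 = -9015345/4 - 434118 = -10751817/4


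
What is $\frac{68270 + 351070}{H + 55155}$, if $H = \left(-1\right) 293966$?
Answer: $- \frac{419340}{238811} \approx -1.7559$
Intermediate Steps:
$H = -293966$
$\frac{68270 + 351070}{H + 55155} = \frac{68270 + 351070}{-293966 + 55155} = \frac{419340}{-238811} = 419340 \left(- \frac{1}{238811}\right) = - \frac{419340}{238811}$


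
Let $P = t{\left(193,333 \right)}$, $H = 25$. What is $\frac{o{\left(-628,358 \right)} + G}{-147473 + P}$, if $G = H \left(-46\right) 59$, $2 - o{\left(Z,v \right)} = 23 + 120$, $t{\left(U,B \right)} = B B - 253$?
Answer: $\frac{67991}{36837} \approx 1.8457$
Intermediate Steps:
$t{\left(U,B \right)} = -253 + B^{2}$ ($t{\left(U,B \right)} = B^{2} - 253 = -253 + B^{2}$)
$o{\left(Z,v \right)} = -141$ ($o{\left(Z,v \right)} = 2 - \left(23 + 120\right) = 2 - 143 = -141$)
$G = -67850$ ($G = 25 \left(-46\right) 59 = \left(-1150\right) 59 = -67850$)
$P = 110636$ ($P = -253 + 333^{2} = -253 + 110889 = 110636$)
$\frac{o{\left(-628,358 \right)} + G}{-147473 + P} = \frac{-141 - 67850}{-147473 + 110636} = - \frac{67991}{-36837} = \left(-67991\right) \left(- \frac{1}{36837}\right) = \frac{67991}{36837}$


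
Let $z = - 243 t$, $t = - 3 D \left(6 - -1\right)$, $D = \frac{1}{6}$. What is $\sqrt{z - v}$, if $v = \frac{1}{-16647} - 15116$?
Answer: $\frac{\sqrt{17698712612982}}{33294} \approx 126.36$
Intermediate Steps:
$D = \frac{1}{6} \approx 0.16667$
$t = - \frac{7}{2}$ ($t = \left(-3\right) \frac{1}{6} \left(6 - -1\right) = - \frac{6 + 1}{2} = \left(- \frac{1}{2}\right) 7 = - \frac{7}{2} \approx -3.5$)
$z = \frac{1701}{2}$ ($z = \left(-243\right) \left(- \frac{7}{2}\right) = \frac{1701}{2} \approx 850.5$)
$v = - \frac{251636053}{16647}$ ($v = - \frac{1}{16647} - 15116 = - \frac{251636053}{16647} \approx -15116.0$)
$\sqrt{z - v} = \sqrt{\frac{1701}{2} - - \frac{251636053}{16647}} = \sqrt{\frac{1701}{2} + \frac{251636053}{16647}} = \sqrt{\frac{531588653}{33294}} = \frac{\sqrt{17698712612982}}{33294}$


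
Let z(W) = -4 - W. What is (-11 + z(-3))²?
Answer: 144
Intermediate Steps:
(-11 + z(-3))² = (-11 + (-4 - 1*(-3)))² = (-11 + (-4 + 3))² = (-11 - 1)² = (-12)² = 144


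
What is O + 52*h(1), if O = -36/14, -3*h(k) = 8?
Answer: -2966/21 ≈ -141.24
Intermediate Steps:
h(k) = -8/3 (h(k) = -⅓*8 = -8/3)
O = -18/7 (O = -36*1/14 = -18/7 ≈ -2.5714)
O + 52*h(1) = -18/7 + 52*(-8/3) = -18/7 - 416/3 = -2966/21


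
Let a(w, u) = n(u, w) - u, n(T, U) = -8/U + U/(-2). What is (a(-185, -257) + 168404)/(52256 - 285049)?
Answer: -62438811/86133410 ≈ -0.72491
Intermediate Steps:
n(T, U) = -8/U - U/2 (n(T, U) = -8/U + U*(-½) = -8/U - U/2)
a(w, u) = -u - 8/w - w/2 (a(w, u) = (-8/w - w/2) - u = -u - 8/w - w/2)
(a(-185, -257) + 168404)/(52256 - 285049) = ((-1*(-257) - 8/(-185) - ½*(-185)) + 168404)/(52256 - 285049) = ((257 - 8*(-1/185) + 185/2) + 168404)/(-232793) = ((257 + 8/185 + 185/2) + 168404)*(-1/232793) = (129331/370 + 168404)*(-1/232793) = (62438811/370)*(-1/232793) = -62438811/86133410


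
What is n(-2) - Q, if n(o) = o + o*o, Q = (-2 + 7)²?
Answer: -23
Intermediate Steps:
Q = 25 (Q = 5² = 25)
n(o) = o + o²
n(-2) - Q = -2*(1 - 2) - 1*25 = -2*(-1) - 25 = 2 - 25 = -23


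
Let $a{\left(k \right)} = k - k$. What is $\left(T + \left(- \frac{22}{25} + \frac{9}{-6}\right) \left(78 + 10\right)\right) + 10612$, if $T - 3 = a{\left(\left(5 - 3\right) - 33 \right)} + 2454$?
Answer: $\frac{321489}{25} \approx 12860.0$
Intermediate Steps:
$a{\left(k \right)} = 0$
$T = 2457$ ($T = 3 + \left(0 + 2454\right) = 3 + 2454 = 2457$)
$\left(T + \left(- \frac{22}{25} + \frac{9}{-6}\right) \left(78 + 10\right)\right) + 10612 = \left(2457 + \left(- \frac{22}{25} + \frac{9}{-6}\right) \left(78 + 10\right)\right) + 10612 = \left(2457 + \left(\left(-22\right) \frac{1}{25} + 9 \left(- \frac{1}{6}\right)\right) 88\right) + 10612 = \left(2457 + \left(- \frac{22}{25} - \frac{3}{2}\right) 88\right) + 10612 = \left(2457 - \frac{5236}{25}\right) + 10612 = \frac{56189}{25} + 10612 = \frac{321489}{25}$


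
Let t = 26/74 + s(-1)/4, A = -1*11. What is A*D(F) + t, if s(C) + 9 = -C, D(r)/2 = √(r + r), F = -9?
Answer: -61/37 - 66*I*√2 ≈ -1.6486 - 93.338*I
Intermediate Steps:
A = -11
D(r) = 2*√2*√r (D(r) = 2*√(r + r) = 2*√(2*r) = 2*(√2*√r) = 2*√2*√r)
s(C) = -9 - C
t = -61/37 (t = 26/74 + (-9 - 1*(-1))/4 = 26*(1/74) + (-9 + 1)*(¼) = 13/37 - 8*¼ = 13/37 - 2 = -61/37 ≈ -1.6486)
A*D(F) + t = -22*√2*√(-9) - 61/37 = -22*√2*3*I - 61/37 = -66*I*√2 - 61/37 = -61/37 - 66*I*√2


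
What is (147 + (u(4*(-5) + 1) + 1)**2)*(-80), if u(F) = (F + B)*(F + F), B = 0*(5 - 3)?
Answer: -41830080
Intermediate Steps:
B = 0 (B = 0*2 = 0)
u(F) = 2*F**2 (u(F) = (F + 0)*(F + F) = F*(2*F) = 2*F**2)
(147 + (u(4*(-5) + 1) + 1)**2)*(-80) = (147 + (2*(4*(-5) + 1)**2 + 1)**2)*(-80) = (147 + (2*(-20 + 1)**2 + 1)**2)*(-80) = (147 + (2*(-19)**2 + 1)**2)*(-80) = (147 + (2*361 + 1)**2)*(-80) = (147 + (722 + 1)**2)*(-80) = (147 + 723**2)*(-80) = (147 + 522729)*(-80) = 522876*(-80) = -41830080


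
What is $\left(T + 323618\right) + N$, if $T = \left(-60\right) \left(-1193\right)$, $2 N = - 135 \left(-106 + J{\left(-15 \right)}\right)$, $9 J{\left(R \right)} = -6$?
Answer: $402398$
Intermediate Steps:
$J{\left(R \right)} = - \frac{2}{3}$ ($J{\left(R \right)} = \frac{1}{9} \left(-6\right) = - \frac{2}{3}$)
$N = 7200$ ($N = \frac{\left(-135\right) \left(-106 - \frac{2}{3}\right)}{2} = \frac{\left(-135\right) \left(- \frac{320}{3}\right)}{2} = \frac{1}{2} \cdot 14400 = 7200$)
$T = 71580$
$\left(T + 323618\right) + N = \left(71580 + 323618\right) + 7200 = 395198 + 7200 = 402398$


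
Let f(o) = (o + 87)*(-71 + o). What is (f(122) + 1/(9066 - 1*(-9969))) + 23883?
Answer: 657506971/19035 ≈ 34542.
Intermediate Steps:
f(o) = (-71 + o)*(87 + o) (f(o) = (87 + o)*(-71 + o) = (-71 + o)*(87 + o))
(f(122) + 1/(9066 - 1*(-9969))) + 23883 = ((-6177 + 122² + 16*122) + 1/(9066 - 1*(-9969))) + 23883 = ((-6177 + 14884 + 1952) + 1/(9066 + 9969)) + 23883 = (10659 + 1/19035) + 23883 = 202894066/19035 + 23883 = 657506971/19035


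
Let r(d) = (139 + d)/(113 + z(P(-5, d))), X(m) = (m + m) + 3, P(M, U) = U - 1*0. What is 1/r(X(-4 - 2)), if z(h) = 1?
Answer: 57/65 ≈ 0.87692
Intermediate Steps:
P(M, U) = U (P(M, U) = U + 0 = U)
X(m) = 3 + 2*m (X(m) = 2*m + 3 = 3 + 2*m)
r(d) = 139/114 + d/114 (r(d) = (139 + d)/(113 + 1) = (139 + d)/114 = (139 + d)*(1/114) = 139/114 + d/114)
1/r(X(-4 - 2)) = 1/(139/114 + (3 + 2*(-4 - 2))/114) = 1/(139/114 + (3 + 2*(-6))/114) = 1/(139/114 + (3 - 12)/114) = 1/(139/114 + (1/114)*(-9)) = 1/(139/114 - 3/38) = 1/(65/57) = 57/65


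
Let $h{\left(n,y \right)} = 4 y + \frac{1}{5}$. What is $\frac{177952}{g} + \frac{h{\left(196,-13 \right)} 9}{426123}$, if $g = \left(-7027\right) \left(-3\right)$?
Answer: $\frac{42122006741}{4990610535} \approx 8.4402$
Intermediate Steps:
$g = 21081$
$h{\left(n,y \right)} = \frac{1}{5} + 4 y$ ($h{\left(n,y \right)} = 4 y + \frac{1}{5} = \frac{1}{5} + 4 y$)
$\frac{177952}{g} + \frac{h{\left(196,-13 \right)} 9}{426123} = \frac{177952}{21081} + \frac{\left(\frac{1}{5} + 4 \left(-13\right)\right) 9}{426123} = 177952 \cdot \frac{1}{21081} + \left(\frac{1}{5} - 52\right) 9 \cdot \frac{1}{426123} = \frac{177952}{21081} + \left(- \frac{259}{5}\right) 9 \cdot \frac{1}{426123} = \frac{177952}{21081} - \frac{259}{236735} = \frac{42122006741}{4990610535}$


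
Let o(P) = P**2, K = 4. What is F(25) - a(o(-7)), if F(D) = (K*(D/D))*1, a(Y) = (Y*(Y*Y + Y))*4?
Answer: -480196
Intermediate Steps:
a(Y) = 4*Y*(Y + Y**2) (a(Y) = (Y*(Y**2 + Y))*4 = (Y*(Y + Y**2))*4 = 4*Y*(Y + Y**2))
F(D) = 4 (F(D) = (4*(D/D))*1 = (4*1)*1 = 4*1 = 4)
F(25) - a(o(-7)) = 4 - 4*((-7)**2)**2*(1 + (-7)**2) = 4 - 4*49**2*(1 + 49) = 4 - 4*2401*50 = 4 - 1*480200 = 4 - 480200 = -480196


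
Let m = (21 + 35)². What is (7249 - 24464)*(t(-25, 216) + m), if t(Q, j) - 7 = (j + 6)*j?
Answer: -879600425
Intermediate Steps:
m = 3136 (m = 56² = 3136)
t(Q, j) = 7 + j*(6 + j) (t(Q, j) = 7 + (j + 6)*j = 7 + (6 + j)*j = 7 + j*(6 + j))
(7249 - 24464)*(t(-25, 216) + m) = (7249 - 24464)*((7 + 216² + 6*216) + 3136) = -17215*((7 + 46656 + 1296) + 3136) = -17215*(47959 + 3136) = -17215*51095 = -879600425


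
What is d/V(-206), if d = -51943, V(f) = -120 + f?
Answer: 51943/326 ≈ 159.33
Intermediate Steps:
d/V(-206) = -51943/(-120 - 206) = -51943/(-326) = -51943*(-1/326) = 51943/326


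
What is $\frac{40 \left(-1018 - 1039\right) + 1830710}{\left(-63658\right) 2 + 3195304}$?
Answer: $\frac{874215}{1533994} \approx 0.56989$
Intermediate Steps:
$\frac{40 \left(-1018 - 1039\right) + 1830710}{\left(-63658\right) 2 + 3195304} = \frac{40 \left(-2057\right) + 1830710}{-127316 + 3195304} = \frac{-82280 + 1830710}{3067988} = 1748430 \cdot \frac{1}{3067988} = \frac{874215}{1533994}$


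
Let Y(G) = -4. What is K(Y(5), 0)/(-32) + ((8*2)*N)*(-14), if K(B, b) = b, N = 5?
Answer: -1120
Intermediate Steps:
K(Y(5), 0)/(-32) + ((8*2)*N)*(-14) = 0/(-32) + ((8*2)*5)*(-14) = 0*(-1/32) + (16*5)*(-14) = 0 + 80*(-14) = 0 - 1120 = -1120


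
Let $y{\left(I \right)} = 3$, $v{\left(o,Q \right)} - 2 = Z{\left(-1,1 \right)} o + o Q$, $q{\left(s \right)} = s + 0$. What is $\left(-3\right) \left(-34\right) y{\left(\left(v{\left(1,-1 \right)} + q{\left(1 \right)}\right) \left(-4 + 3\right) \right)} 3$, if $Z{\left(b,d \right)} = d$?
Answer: $918$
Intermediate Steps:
$q{\left(s \right)} = s$
$v{\left(o,Q \right)} = 2 + o + Q o$ ($v{\left(o,Q \right)} = 2 + \left(1 o + o Q\right) = 2 + \left(o + Q o\right) = 2 + o + Q o$)
$\left(-3\right) \left(-34\right) y{\left(\left(v{\left(1,-1 \right)} + q{\left(1 \right)}\right) \left(-4 + 3\right) \right)} 3 = \left(-3\right) \left(-34\right) 3 \cdot 3 = 102 \cdot 9 = 918$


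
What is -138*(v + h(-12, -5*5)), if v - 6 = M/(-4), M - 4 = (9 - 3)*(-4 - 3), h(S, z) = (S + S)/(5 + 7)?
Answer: -1863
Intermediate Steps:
h(S, z) = S/6 (h(S, z) = (2*S)/12 = (2*S)*(1/12) = S/6)
M = -38 (M = 4 + (9 - 3)*(-4 - 3) = 4 + 6*(-7) = 4 - 42 = -38)
v = 31/2 (v = 6 - 38/(-4) = 6 - 38*(-1/4) = 6 + 19/2 = 31/2 ≈ 15.500)
-138*(v + h(-12, -5*5)) = -138*(31/2 + (1/6)*(-12)) = -138*(31/2 - 2) = -138*27/2 = -1863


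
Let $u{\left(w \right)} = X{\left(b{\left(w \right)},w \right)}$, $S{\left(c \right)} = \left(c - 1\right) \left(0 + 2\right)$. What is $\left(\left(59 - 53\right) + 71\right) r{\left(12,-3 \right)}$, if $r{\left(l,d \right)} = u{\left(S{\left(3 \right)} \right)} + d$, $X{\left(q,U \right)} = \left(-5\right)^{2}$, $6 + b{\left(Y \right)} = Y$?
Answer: $1694$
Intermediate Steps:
$b{\left(Y \right)} = -6 + Y$
$S{\left(c \right)} = -2 + 2 c$ ($S{\left(c \right)} = \left(-1 + c\right) 2 = -2 + 2 c$)
$X{\left(q,U \right)} = 25$
$u{\left(w \right)} = 25$
$r{\left(l,d \right)} = 25 + d$
$\left(\left(59 - 53\right) + 71\right) r{\left(12,-3 \right)} = \left(\left(59 - 53\right) + 71\right) \left(25 - 3\right) = \left(\left(59 - 53\right) + 71\right) 22 = \left(6 + 71\right) 22 = 77 \cdot 22 = 1694$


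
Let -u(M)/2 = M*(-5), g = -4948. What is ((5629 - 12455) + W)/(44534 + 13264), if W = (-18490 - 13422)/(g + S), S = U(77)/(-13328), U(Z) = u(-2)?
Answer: -4324311347/36650003013 ≈ -0.11799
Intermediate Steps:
u(M) = 10*M (u(M) = -2*M*(-5) = -(-10)*M = 10*M)
U(Z) = -20 (U(Z) = 10*(-2) = -20)
S = 5/3332 (S = -20/(-13328) = -20*(-1/13328) = 5/3332 ≈ 0.0015006)
W = 106330784/16486731 (W = (-18490 - 13422)/(-4948 + 5/3332) = -31912/(-16486731/3332) = -31912*(-3332/16486731) = 106330784/16486731 ≈ 6.4495)
((5629 - 12455) + W)/(44534 + 13264) = ((5629 - 12455) + 106330784/16486731)/(44534 + 13264) = (-6826 + 106330784/16486731)/57798 = -112432095022/16486731*1/57798 = -4324311347/36650003013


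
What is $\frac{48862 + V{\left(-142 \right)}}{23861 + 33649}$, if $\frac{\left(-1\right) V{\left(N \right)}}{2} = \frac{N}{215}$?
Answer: $\frac{5252807}{6182325} \approx 0.84965$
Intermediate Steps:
$V{\left(N \right)} = - \frac{2 N}{215}$ ($V{\left(N \right)} = - 2 \frac{N}{215} = - \frac{2 N}{215}$)
$\frac{48862 + V{\left(-142 \right)}}{23861 + 33649} = \frac{48862 - - \frac{284}{215}}{23861 + 33649} = \frac{48862 + \frac{284}{215}}{57510} = \frac{10505614}{215} \cdot \frac{1}{57510} = \frac{5252807}{6182325}$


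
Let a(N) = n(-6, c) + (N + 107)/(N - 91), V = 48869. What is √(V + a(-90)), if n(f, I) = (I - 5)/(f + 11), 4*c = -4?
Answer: √40023872970/905 ≈ 221.06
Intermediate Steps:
c = -1 (c = (¼)*(-4) = -1)
n(f, I) = (-5 + I)/(11 + f)
a(N) = -6/5 + (107 + N)/(-91 + N) (a(N) = (-5 - 1)/(11 - 6) + (N + 107)/(N - 91) = -6/5 + (107 + N)/(-91 + N))
√(V + a(-90)) = √(48869 + (1081 - 1*(-90))/(5*(-91 - 90))) = √(48869 + (⅕)*(1081 + 90)/(-181)) = √(48869 + (⅕)*(-1/181)*1171) = √(48869 - 1171/905) = √(44225274/905) = √40023872970/905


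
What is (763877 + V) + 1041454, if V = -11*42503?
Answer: 1337798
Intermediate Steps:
V = -467533
(763877 + V) + 1041454 = (763877 - 467533) + 1041454 = 296344 + 1041454 = 1337798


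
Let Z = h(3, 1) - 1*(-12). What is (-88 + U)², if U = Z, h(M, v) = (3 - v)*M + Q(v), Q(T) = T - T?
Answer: 4900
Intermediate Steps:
Q(T) = 0
h(M, v) = M*(3 - v) (h(M, v) = (3 - v)*M + 0 = M*(3 - v) + 0 = M*(3 - v))
Z = 18 (Z = 3*(3 - 1*1) - 1*(-12) = 3*(3 - 1) + 12 = 3*2 + 12 = 6 + 12 = 18)
U = 18
(-88 + U)² = (-88 + 18)² = (-70)² = 4900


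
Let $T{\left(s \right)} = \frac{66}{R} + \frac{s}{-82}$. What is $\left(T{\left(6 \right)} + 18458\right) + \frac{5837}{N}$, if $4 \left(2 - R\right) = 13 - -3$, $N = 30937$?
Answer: $\frac{23370729731}{1268417} \approx 18425.0$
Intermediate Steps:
$R = -2$ ($R = 2 - \frac{13 - -3}{4} = 2 - \frac{13 + 3}{4} = 2 - 4 = -2$)
$T{\left(s \right)} = -33 - \frac{s}{82}$ ($T{\left(s \right)} = \frac{66}{-2} + \frac{s}{-82} = 66 \left(- \frac{1}{2}\right) + s \left(- \frac{1}{82}\right) = -33 - \frac{s}{82}$)
$\left(T{\left(6 \right)} + 18458\right) + \frac{5837}{N} = \left(\left(-33 - \frac{3}{41}\right) + 18458\right) + \frac{5837}{30937} = \left(\left(-33 - \frac{3}{41}\right) + 18458\right) + 5837 \cdot \frac{1}{30937} = \left(- \frac{1356}{41} + 18458\right) + \frac{5837}{30937} = \frac{755422}{41} + \frac{5837}{30937} = \frac{23370729731}{1268417}$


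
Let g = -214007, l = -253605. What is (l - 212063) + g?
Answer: -679675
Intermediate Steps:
(l - 212063) + g = (-253605 - 212063) - 214007 = -465668 - 214007 = -679675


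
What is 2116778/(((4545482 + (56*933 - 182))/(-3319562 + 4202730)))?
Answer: 467367648176/1149387 ≈ 4.0662e+5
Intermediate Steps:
2116778/(((4545482 + (56*933 - 182))/(-3319562 + 4202730))) = 2116778/(((4545482 + (52248 - 182))/883168)) = 2116778/(((4545482 + 52066)*(1/883168))) = 2116778/((4597548*(1/883168))) = 2116778/(1149387/220792) = 2116778*(220792/1149387) = 467367648176/1149387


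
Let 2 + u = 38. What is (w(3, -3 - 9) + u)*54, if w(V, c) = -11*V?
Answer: 162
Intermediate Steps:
u = 36 (u = -2 + 38 = 36)
(w(3, -3 - 9) + u)*54 = (-11*3 + 36)*54 = (-33 + 36)*54 = 3*54 = 162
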